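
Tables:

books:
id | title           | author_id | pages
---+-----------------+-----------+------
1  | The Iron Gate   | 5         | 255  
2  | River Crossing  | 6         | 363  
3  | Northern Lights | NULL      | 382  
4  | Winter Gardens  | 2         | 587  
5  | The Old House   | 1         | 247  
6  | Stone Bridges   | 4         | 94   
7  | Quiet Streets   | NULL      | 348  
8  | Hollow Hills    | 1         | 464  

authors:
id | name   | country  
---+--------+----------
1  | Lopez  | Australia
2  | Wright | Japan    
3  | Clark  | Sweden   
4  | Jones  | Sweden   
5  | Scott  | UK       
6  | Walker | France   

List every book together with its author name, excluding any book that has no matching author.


INNER JOIN keeps only books rows whose author_id matches an id in authors. Walk through each book:
  - book 1 (The Iron Gate): author_id=5 -> matches Scott
  - book 2 (River Crossing): author_id=6 -> matches Walker
  - book 3 (Northern Lights): author_id=NULL, no match -> dropped
  - book 4 (Winter Gardens): author_id=2 -> matches Wright
  - book 5 (The Old House): author_id=1 -> matches Lopez
  - book 6 (Stone Bridges): author_id=4 -> matches Jones
  - book 7 (Quiet Streets): author_id=NULL, no match -> dropped
  - book 8 (Hollow Hills): author_id=1 -> matches Lopez
So 2 of 8 rows are dropped.

SQL:
SELECT a.title, b.name AS author
FROM books a
INNER JOIN authors b ON a.author_id = b.id

Result:
title          | author
---------------+-------
The Iron Gate  | Scott 
River Crossing | Walker
Winter Gardens | Wright
The Old House  | Lopez 
Stone Bridges  | Jones 
Hollow Hills   | Lopez 


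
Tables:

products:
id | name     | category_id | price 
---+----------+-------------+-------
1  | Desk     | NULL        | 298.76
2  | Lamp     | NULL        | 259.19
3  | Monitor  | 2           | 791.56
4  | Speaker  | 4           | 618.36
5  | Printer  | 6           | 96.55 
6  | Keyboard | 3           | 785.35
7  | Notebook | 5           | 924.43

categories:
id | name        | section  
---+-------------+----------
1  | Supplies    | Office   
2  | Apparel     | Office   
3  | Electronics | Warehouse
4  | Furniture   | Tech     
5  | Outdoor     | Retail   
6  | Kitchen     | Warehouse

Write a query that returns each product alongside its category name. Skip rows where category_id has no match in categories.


INNER JOIN keeps only products rows whose category_id matches an id in categories. Walk through each product:
  - product 1 (Desk): category_id=NULL, no match -> dropped
  - product 2 (Lamp): category_id=NULL, no match -> dropped
  - product 3 (Monitor): category_id=2 -> matches Apparel
  - product 4 (Speaker): category_id=4 -> matches Furniture
  - product 5 (Printer): category_id=6 -> matches Kitchen
  - product 6 (Keyboard): category_id=3 -> matches Electronics
  - product 7 (Notebook): category_id=5 -> matches Outdoor
So 2 of 7 rows are dropped.

SQL:
SELECT a.name, b.name AS category
FROM products a
INNER JOIN categories b ON a.category_id = b.id

Result:
name     | category   
---------+------------
Monitor  | Apparel    
Speaker  | Furniture  
Printer  | Kitchen    
Keyboard | Electronics
Notebook | Outdoor    


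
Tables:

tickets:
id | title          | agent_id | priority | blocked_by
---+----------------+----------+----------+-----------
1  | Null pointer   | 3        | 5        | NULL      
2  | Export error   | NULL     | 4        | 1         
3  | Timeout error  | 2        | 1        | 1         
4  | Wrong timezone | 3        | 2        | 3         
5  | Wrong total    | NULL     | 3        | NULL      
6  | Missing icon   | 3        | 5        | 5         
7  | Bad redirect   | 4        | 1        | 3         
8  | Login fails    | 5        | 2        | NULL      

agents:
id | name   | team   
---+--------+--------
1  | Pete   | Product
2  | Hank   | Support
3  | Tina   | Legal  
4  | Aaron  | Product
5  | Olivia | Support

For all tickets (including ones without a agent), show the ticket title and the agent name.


LEFT JOIN keeps every row from tickets (the left table); where agent_id has no match in agents, the agent columns become NULL. Walk through each ticket:
  - ticket 1 (Null pointer): agent_id=3 -> matches Tina
  - ticket 2 (Export error): agent_id=NULL, no match -> kept with NULL
  - ticket 3 (Timeout error): agent_id=2 -> matches Hank
  - ticket 4 (Wrong timezone): agent_id=3 -> matches Tina
  - ticket 5 (Wrong total): agent_id=NULL, no match -> kept with NULL
  - ticket 6 (Missing icon): agent_id=3 -> matches Tina
  - ticket 7 (Bad redirect): agent_id=4 -> matches Aaron
  - ticket 8 (Login fails): agent_id=5 -> matches Olivia
All 8 rows appear; 2 have NULL agent.

SQL:
SELECT a.title, b.name AS agent
FROM tickets a
LEFT JOIN agents b ON a.agent_id = b.id

Result:
title          | agent 
---------------+-------
Null pointer   | Tina  
Export error   | NULL  
Timeout error  | Hank  
Wrong timezone | Tina  
Wrong total    | NULL  
Missing icon   | Tina  
Bad redirect   | Aaron 
Login fails    | Olivia


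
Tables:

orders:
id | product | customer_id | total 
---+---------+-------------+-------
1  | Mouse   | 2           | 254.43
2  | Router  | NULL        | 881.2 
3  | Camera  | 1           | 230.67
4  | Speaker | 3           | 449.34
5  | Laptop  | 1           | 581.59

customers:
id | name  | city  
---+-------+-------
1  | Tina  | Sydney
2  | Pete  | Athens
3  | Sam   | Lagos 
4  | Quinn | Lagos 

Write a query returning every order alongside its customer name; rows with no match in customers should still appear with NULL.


LEFT JOIN keeps every row from orders (the left table); where customer_id has no match in customers, the customer columns become NULL. Walk through each order:
  - order 1 (Mouse): customer_id=2 -> matches Pete
  - order 2 (Router): customer_id=NULL, no match -> kept with NULL
  - order 3 (Camera): customer_id=1 -> matches Tina
  - order 4 (Speaker): customer_id=3 -> matches Sam
  - order 5 (Laptop): customer_id=1 -> matches Tina
All 5 rows appear; 1 has NULL customer.

SQL:
SELECT a.product, b.name AS customer
FROM orders a
LEFT JOIN customers b ON a.customer_id = b.id

Result:
product | customer
--------+---------
Mouse   | Pete    
Router  | NULL    
Camera  | Tina    
Speaker | Sam     
Laptop  | Tina    


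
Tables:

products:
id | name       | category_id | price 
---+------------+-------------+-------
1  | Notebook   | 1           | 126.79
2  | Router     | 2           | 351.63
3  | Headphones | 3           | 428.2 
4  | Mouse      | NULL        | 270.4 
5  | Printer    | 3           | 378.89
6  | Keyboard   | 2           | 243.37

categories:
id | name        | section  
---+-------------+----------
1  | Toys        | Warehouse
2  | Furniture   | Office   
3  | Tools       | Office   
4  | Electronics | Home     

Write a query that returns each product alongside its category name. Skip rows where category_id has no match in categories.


INNER JOIN keeps only products rows whose category_id matches an id in categories. Walk through each product:
  - product 1 (Notebook): category_id=1 -> matches Toys
  - product 2 (Router): category_id=2 -> matches Furniture
  - product 3 (Headphones): category_id=3 -> matches Tools
  - product 4 (Mouse): category_id=NULL, no match -> dropped
  - product 5 (Printer): category_id=3 -> matches Tools
  - product 6 (Keyboard): category_id=2 -> matches Furniture
So 1 of 6 rows is dropped.

SQL:
SELECT a.name, b.name AS category
FROM products a
INNER JOIN categories b ON a.category_id = b.id

Result:
name       | category 
-----------+----------
Notebook   | Toys     
Router     | Furniture
Headphones | Tools    
Printer    | Tools    
Keyboard   | Furniture


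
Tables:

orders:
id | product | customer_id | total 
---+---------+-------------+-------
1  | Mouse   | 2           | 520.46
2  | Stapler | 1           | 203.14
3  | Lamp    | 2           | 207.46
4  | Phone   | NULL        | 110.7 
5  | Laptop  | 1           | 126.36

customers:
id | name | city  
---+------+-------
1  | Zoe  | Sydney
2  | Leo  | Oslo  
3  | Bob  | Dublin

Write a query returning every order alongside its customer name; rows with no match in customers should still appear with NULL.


LEFT JOIN keeps every row from orders (the left table); where customer_id has no match in customers, the customer columns become NULL. Walk through each order:
  - order 1 (Mouse): customer_id=2 -> matches Leo
  - order 2 (Stapler): customer_id=1 -> matches Zoe
  - order 3 (Lamp): customer_id=2 -> matches Leo
  - order 4 (Phone): customer_id=NULL, no match -> kept with NULL
  - order 5 (Laptop): customer_id=1 -> matches Zoe
All 5 rows appear; 1 has NULL customer.

SQL:
SELECT a.product, b.name AS customer
FROM orders a
LEFT JOIN customers b ON a.customer_id = b.id

Result:
product | customer
--------+---------
Mouse   | Leo     
Stapler | Zoe     
Lamp    | Leo     
Phone   | NULL    
Laptop  | Zoe     


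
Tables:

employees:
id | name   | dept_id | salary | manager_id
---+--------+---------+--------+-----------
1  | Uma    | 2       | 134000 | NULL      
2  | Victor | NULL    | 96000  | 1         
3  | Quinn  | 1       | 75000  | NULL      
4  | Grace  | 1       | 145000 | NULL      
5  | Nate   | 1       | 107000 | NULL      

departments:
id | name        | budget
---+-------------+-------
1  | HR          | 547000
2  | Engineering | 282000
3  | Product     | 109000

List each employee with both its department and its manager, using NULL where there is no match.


Two LEFT JOINs from the same base table employees: one to departments via dept_id, one to employees itself via manager_id. Both are LEFT so every employee is preserved.
Match against departments:
  - employee 1 (Uma): dept_id=2 -> matches Engineering
  - employee 2 (Victor): dept_id=NULL, no match -> kept with NULL
  - employee 3 (Quinn): dept_id=1 -> matches HR
  - employee 4 (Grace): dept_id=1 -> matches HR
  - employee 5 (Nate): dept_id=1 -> matches HR
Match against employees (self):
  - employee 1 (Uma): manager_id=NULL -> NULL
  - employee 2 (Victor): manager_id=1 -> Uma
  - employee 3 (Quinn): manager_id=NULL -> NULL
  - employee 4 (Grace): manager_id=NULL -> NULL
  - employee 5 (Nate): manager_id=NULL -> NULL

SQL:
SELECT a.name, b.name AS department, c.name AS manager
FROM employees a
LEFT JOIN departments b ON a.dept_id = b.id
LEFT JOIN employees c ON a.manager_id = c.id

Result:
name   | department  | manager
-------+-------------+--------
Uma    | Engineering | NULL   
Victor | NULL        | Uma    
Quinn  | HR          | NULL   
Grace  | HR          | NULL   
Nate   | HR          | NULL   


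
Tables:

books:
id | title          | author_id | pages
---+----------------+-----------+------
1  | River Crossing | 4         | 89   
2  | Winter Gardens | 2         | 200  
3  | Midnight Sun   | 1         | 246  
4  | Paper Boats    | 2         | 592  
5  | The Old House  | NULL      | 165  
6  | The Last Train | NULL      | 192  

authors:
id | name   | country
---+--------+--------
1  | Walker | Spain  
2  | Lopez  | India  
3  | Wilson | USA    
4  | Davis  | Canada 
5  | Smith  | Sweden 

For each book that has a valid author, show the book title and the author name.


INNER JOIN keeps only books rows whose author_id matches an id in authors. Walk through each book:
  - book 1 (River Crossing): author_id=4 -> matches Davis
  - book 2 (Winter Gardens): author_id=2 -> matches Lopez
  - book 3 (Midnight Sun): author_id=1 -> matches Walker
  - book 4 (Paper Boats): author_id=2 -> matches Lopez
  - book 5 (The Old House): author_id=NULL, no match -> dropped
  - book 6 (The Last Train): author_id=NULL, no match -> dropped
So 2 of 6 rows are dropped.

SQL:
SELECT a.title, b.name AS author
FROM books a
INNER JOIN authors b ON a.author_id = b.id

Result:
title          | author
---------------+-------
River Crossing | Davis 
Winter Gardens | Lopez 
Midnight Sun   | Walker
Paper Boats    | Lopez 


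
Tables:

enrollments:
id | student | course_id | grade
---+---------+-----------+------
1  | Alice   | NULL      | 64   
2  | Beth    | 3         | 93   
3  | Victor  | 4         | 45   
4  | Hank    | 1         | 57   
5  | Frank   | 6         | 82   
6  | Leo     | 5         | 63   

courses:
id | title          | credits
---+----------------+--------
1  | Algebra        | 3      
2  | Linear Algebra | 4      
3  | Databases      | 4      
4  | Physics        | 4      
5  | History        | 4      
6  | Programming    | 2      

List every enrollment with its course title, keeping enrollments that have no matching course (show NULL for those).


LEFT JOIN keeps every row from enrollments (the left table); where course_id has no match in courses, the course columns become NULL. Walk through each enrollment:
  - enrollment 1 (Alice): course_id=NULL, no match -> kept with NULL
  - enrollment 2 (Beth): course_id=3 -> matches Databases
  - enrollment 3 (Victor): course_id=4 -> matches Physics
  - enrollment 4 (Hank): course_id=1 -> matches Algebra
  - enrollment 5 (Frank): course_id=6 -> matches Programming
  - enrollment 6 (Leo): course_id=5 -> matches History
All 6 rows appear; 1 has NULL course.

SQL:
SELECT a.student, b.title AS course
FROM enrollments a
LEFT JOIN courses b ON a.course_id = b.id

Result:
student | course     
--------+------------
Alice   | NULL       
Beth    | Databases  
Victor  | Physics    
Hank    | Algebra    
Frank   | Programming
Leo     | History    


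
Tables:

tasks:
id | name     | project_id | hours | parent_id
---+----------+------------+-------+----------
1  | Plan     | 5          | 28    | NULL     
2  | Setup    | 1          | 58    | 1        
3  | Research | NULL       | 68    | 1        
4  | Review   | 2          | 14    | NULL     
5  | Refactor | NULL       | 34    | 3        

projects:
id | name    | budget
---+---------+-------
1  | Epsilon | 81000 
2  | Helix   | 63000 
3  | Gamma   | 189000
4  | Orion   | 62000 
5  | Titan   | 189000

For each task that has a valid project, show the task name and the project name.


INNER JOIN keeps only tasks rows whose project_id matches an id in projects. Walk through each task:
  - task 1 (Plan): project_id=5 -> matches Titan
  - task 2 (Setup): project_id=1 -> matches Epsilon
  - task 3 (Research): project_id=NULL, no match -> dropped
  - task 4 (Review): project_id=2 -> matches Helix
  - task 5 (Refactor): project_id=NULL, no match -> dropped
So 2 of 5 rows are dropped.

SQL:
SELECT a.name, b.name AS project
FROM tasks a
INNER JOIN projects b ON a.project_id = b.id

Result:
name   | project
-------+--------
Plan   | Titan  
Setup  | Epsilon
Review | Helix  


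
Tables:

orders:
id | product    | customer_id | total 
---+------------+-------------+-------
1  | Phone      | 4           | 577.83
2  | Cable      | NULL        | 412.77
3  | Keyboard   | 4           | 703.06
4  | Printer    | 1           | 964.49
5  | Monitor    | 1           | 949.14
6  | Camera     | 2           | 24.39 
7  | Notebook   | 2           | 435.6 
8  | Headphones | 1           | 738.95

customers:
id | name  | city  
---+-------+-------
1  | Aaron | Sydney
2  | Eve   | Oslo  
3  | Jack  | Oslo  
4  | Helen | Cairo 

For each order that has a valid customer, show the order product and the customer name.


INNER JOIN keeps only orders rows whose customer_id matches an id in customers. Walk through each order:
  - order 1 (Phone): customer_id=4 -> matches Helen
  - order 2 (Cable): customer_id=NULL, no match -> dropped
  - order 3 (Keyboard): customer_id=4 -> matches Helen
  - order 4 (Printer): customer_id=1 -> matches Aaron
  - order 5 (Monitor): customer_id=1 -> matches Aaron
  - order 6 (Camera): customer_id=2 -> matches Eve
  - order 7 (Notebook): customer_id=2 -> matches Eve
  - order 8 (Headphones): customer_id=1 -> matches Aaron
So 1 of 8 rows is dropped.

SQL:
SELECT a.product, b.name AS customer
FROM orders a
INNER JOIN customers b ON a.customer_id = b.id

Result:
product    | customer
-----------+---------
Phone      | Helen   
Keyboard   | Helen   
Printer    | Aaron   
Monitor    | Aaron   
Camera     | Eve     
Notebook   | Eve     
Headphones | Aaron   


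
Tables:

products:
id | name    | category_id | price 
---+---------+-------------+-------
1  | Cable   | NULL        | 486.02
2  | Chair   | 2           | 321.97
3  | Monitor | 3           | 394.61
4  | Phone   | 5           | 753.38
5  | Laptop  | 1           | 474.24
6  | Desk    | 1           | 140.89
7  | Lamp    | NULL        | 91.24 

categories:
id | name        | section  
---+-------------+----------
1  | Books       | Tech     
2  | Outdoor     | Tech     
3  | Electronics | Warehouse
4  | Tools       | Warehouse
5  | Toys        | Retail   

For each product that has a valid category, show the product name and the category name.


INNER JOIN keeps only products rows whose category_id matches an id in categories. Walk through each product:
  - product 1 (Cable): category_id=NULL, no match -> dropped
  - product 2 (Chair): category_id=2 -> matches Outdoor
  - product 3 (Monitor): category_id=3 -> matches Electronics
  - product 4 (Phone): category_id=5 -> matches Toys
  - product 5 (Laptop): category_id=1 -> matches Books
  - product 6 (Desk): category_id=1 -> matches Books
  - product 7 (Lamp): category_id=NULL, no match -> dropped
So 2 of 7 rows are dropped.

SQL:
SELECT a.name, b.name AS category
FROM products a
INNER JOIN categories b ON a.category_id = b.id

Result:
name    | category   
--------+------------
Chair   | Outdoor    
Monitor | Electronics
Phone   | Toys       
Laptop  | Books      
Desk    | Books      


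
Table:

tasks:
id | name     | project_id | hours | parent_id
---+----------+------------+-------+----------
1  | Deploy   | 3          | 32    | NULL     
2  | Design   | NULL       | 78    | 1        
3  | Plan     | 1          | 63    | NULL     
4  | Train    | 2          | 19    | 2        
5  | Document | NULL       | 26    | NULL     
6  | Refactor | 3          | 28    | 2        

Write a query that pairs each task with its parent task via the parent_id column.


This is a self-join: tasks is joined to a second copy of itself, matching each row's parent_id to another row's id. Use LEFT JOIN so rows with parent_id=NULL are kept.
  - task 1 (Deploy): parent_id=NULL -> NULL
  - task 2 (Design): parent_id=1 -> Deploy
  - task 3 (Plan): parent_id=NULL -> NULL
  - task 4 (Train): parent_id=2 -> Design
  - task 5 (Document): parent_id=NULL -> NULL
  - task 6 (Refactor): parent_id=2 -> Design

SQL:
SELECT a.name AS item, b.name AS parent
FROM tasks a
LEFT JOIN tasks b ON a.parent_id = b.id

Result:
item     | parent
---------+-------
Deploy   | NULL  
Design   | Deploy
Plan     | NULL  
Train    | Design
Document | NULL  
Refactor | Design


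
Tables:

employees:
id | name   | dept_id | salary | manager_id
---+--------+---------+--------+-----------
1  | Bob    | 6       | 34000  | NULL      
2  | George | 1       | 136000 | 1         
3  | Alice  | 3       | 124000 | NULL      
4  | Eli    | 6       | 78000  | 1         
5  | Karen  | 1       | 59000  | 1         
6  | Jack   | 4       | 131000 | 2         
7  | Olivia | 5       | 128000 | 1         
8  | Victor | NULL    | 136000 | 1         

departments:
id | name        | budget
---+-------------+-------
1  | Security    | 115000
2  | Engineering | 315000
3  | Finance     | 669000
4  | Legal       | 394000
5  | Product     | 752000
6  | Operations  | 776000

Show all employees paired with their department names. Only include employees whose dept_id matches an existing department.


INNER JOIN keeps only employees rows whose dept_id matches an id in departments. Walk through each employee:
  - employee 1 (Bob): dept_id=6 -> matches Operations
  - employee 2 (George): dept_id=1 -> matches Security
  - employee 3 (Alice): dept_id=3 -> matches Finance
  - employee 4 (Eli): dept_id=6 -> matches Operations
  - employee 5 (Karen): dept_id=1 -> matches Security
  - employee 6 (Jack): dept_id=4 -> matches Legal
  - employee 7 (Olivia): dept_id=5 -> matches Product
  - employee 8 (Victor): dept_id=NULL, no match -> dropped
So 1 of 8 rows is dropped.

SQL:
SELECT a.name, b.name AS department
FROM employees a
INNER JOIN departments b ON a.dept_id = b.id

Result:
name   | department
-------+-----------
Bob    | Operations
George | Security  
Alice  | Finance   
Eli    | Operations
Karen  | Security  
Jack   | Legal     
Olivia | Product   


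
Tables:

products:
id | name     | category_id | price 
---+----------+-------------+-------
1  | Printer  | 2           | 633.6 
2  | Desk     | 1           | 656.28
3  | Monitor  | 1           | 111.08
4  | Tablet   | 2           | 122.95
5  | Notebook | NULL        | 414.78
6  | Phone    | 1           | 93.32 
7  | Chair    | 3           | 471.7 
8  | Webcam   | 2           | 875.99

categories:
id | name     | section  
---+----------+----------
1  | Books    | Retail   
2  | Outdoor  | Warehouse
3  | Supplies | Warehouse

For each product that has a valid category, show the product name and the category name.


INNER JOIN keeps only products rows whose category_id matches an id in categories. Walk through each product:
  - product 1 (Printer): category_id=2 -> matches Outdoor
  - product 2 (Desk): category_id=1 -> matches Books
  - product 3 (Monitor): category_id=1 -> matches Books
  - product 4 (Tablet): category_id=2 -> matches Outdoor
  - product 5 (Notebook): category_id=NULL, no match -> dropped
  - product 6 (Phone): category_id=1 -> matches Books
  - product 7 (Chair): category_id=3 -> matches Supplies
  - product 8 (Webcam): category_id=2 -> matches Outdoor
So 1 of 8 rows is dropped.

SQL:
SELECT a.name, b.name AS category
FROM products a
INNER JOIN categories b ON a.category_id = b.id

Result:
name    | category
--------+---------
Printer | Outdoor 
Desk    | Books   
Monitor | Books   
Tablet  | Outdoor 
Phone   | Books   
Chair   | Supplies
Webcam  | Outdoor 


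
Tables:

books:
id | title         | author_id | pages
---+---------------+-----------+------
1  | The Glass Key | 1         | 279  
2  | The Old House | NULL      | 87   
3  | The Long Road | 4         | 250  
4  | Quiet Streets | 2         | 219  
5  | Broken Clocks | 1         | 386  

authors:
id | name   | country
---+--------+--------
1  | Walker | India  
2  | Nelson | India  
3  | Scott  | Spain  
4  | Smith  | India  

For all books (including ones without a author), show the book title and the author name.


LEFT JOIN keeps every row from books (the left table); where author_id has no match in authors, the author columns become NULL. Walk through each book:
  - book 1 (The Glass Key): author_id=1 -> matches Walker
  - book 2 (The Old House): author_id=NULL, no match -> kept with NULL
  - book 3 (The Long Road): author_id=4 -> matches Smith
  - book 4 (Quiet Streets): author_id=2 -> matches Nelson
  - book 5 (Broken Clocks): author_id=1 -> matches Walker
All 5 rows appear; 1 has NULL author.

SQL:
SELECT a.title, b.name AS author
FROM books a
LEFT JOIN authors b ON a.author_id = b.id

Result:
title         | author
--------------+-------
The Glass Key | Walker
The Old House | NULL  
The Long Road | Smith 
Quiet Streets | Nelson
Broken Clocks | Walker


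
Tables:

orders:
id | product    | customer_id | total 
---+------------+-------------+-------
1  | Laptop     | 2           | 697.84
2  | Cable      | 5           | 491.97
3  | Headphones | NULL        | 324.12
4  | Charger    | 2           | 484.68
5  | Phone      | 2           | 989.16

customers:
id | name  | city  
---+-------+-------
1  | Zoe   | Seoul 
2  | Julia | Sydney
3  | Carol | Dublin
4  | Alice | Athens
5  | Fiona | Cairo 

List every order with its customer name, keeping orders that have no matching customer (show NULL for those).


LEFT JOIN keeps every row from orders (the left table); where customer_id has no match in customers, the customer columns become NULL. Walk through each order:
  - order 1 (Laptop): customer_id=2 -> matches Julia
  - order 2 (Cable): customer_id=5 -> matches Fiona
  - order 3 (Headphones): customer_id=NULL, no match -> kept with NULL
  - order 4 (Charger): customer_id=2 -> matches Julia
  - order 5 (Phone): customer_id=2 -> matches Julia
All 5 rows appear; 1 has NULL customer.

SQL:
SELECT a.product, b.name AS customer
FROM orders a
LEFT JOIN customers b ON a.customer_id = b.id

Result:
product    | customer
-----------+---------
Laptop     | Julia   
Cable      | Fiona   
Headphones | NULL    
Charger    | Julia   
Phone      | Julia   


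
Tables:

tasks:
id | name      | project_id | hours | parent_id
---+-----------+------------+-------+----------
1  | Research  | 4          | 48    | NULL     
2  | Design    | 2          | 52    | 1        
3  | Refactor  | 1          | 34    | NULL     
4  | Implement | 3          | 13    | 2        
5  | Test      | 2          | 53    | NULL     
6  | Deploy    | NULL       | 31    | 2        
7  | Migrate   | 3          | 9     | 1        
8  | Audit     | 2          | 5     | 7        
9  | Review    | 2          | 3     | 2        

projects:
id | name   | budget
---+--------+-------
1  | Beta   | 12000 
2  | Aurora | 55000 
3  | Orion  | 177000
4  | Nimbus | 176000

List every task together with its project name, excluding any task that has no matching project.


INNER JOIN keeps only tasks rows whose project_id matches an id in projects. Walk through each task:
  - task 1 (Research): project_id=4 -> matches Nimbus
  - task 2 (Design): project_id=2 -> matches Aurora
  - task 3 (Refactor): project_id=1 -> matches Beta
  - task 4 (Implement): project_id=3 -> matches Orion
  - task 5 (Test): project_id=2 -> matches Aurora
  - task 6 (Deploy): project_id=NULL, no match -> dropped
  - task 7 (Migrate): project_id=3 -> matches Orion
  - task 8 (Audit): project_id=2 -> matches Aurora
  - task 9 (Review): project_id=2 -> matches Aurora
So 1 of 9 rows is dropped.

SQL:
SELECT a.name, b.name AS project
FROM tasks a
INNER JOIN projects b ON a.project_id = b.id

Result:
name      | project
----------+--------
Research  | Nimbus 
Design    | Aurora 
Refactor  | Beta   
Implement | Orion  
Test      | Aurora 
Migrate   | Orion  
Audit     | Aurora 
Review    | Aurora 


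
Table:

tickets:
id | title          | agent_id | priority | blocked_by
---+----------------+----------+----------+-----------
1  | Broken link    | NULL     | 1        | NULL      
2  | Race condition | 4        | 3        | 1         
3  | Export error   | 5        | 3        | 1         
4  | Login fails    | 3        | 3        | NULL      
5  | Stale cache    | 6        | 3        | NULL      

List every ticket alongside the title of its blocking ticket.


This is a self-join: tickets is joined to a second copy of itself, matching each row's blocked_by to another row's id. Use LEFT JOIN so rows with blocked_by=NULL are kept.
  - ticket 1 (Broken link): blocked_by=NULL -> NULL
  - ticket 2 (Race condition): blocked_by=1 -> Broken link
  - ticket 3 (Export error): blocked_by=1 -> Broken link
  - ticket 4 (Login fails): blocked_by=NULL -> NULL
  - ticket 5 (Stale cache): blocked_by=NULL -> NULL

SQL:
SELECT a.title AS item, b.title AS blocked_by
FROM tickets a
LEFT JOIN tickets b ON a.blocked_by = b.id

Result:
item           | blocked_by 
---------------+------------
Broken link    | NULL       
Race condition | Broken link
Export error   | Broken link
Login fails    | NULL       
Stale cache    | NULL       


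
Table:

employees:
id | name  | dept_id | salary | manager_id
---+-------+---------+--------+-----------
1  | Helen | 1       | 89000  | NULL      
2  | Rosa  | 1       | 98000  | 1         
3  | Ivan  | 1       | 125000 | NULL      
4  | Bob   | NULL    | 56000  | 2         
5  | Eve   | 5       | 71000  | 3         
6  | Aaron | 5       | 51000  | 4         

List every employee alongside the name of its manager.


This is a self-join: employees is joined to a second copy of itself, matching each row's manager_id to another row's id. Use LEFT JOIN so rows with manager_id=NULL are kept.
  - employee 1 (Helen): manager_id=NULL -> NULL
  - employee 2 (Rosa): manager_id=1 -> Helen
  - employee 3 (Ivan): manager_id=NULL -> NULL
  - employee 4 (Bob): manager_id=2 -> Rosa
  - employee 5 (Eve): manager_id=3 -> Ivan
  - employee 6 (Aaron): manager_id=4 -> Bob

SQL:
SELECT a.name AS item, b.name AS manager
FROM employees a
LEFT JOIN employees b ON a.manager_id = b.id

Result:
item  | manager
------+--------
Helen | NULL   
Rosa  | Helen  
Ivan  | NULL   
Bob   | Rosa   
Eve   | Ivan   
Aaron | Bob    


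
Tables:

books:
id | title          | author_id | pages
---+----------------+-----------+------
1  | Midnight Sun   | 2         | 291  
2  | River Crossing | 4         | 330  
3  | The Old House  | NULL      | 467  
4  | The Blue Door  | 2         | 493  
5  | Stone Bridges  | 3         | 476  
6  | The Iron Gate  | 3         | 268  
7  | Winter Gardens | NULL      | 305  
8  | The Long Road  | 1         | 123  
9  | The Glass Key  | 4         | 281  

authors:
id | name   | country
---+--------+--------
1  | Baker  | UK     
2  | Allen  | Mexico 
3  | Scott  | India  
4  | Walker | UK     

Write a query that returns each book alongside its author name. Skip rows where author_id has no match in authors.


INNER JOIN keeps only books rows whose author_id matches an id in authors. Walk through each book:
  - book 1 (Midnight Sun): author_id=2 -> matches Allen
  - book 2 (River Crossing): author_id=4 -> matches Walker
  - book 3 (The Old House): author_id=NULL, no match -> dropped
  - book 4 (The Blue Door): author_id=2 -> matches Allen
  - book 5 (Stone Bridges): author_id=3 -> matches Scott
  - book 6 (The Iron Gate): author_id=3 -> matches Scott
  - book 7 (Winter Gardens): author_id=NULL, no match -> dropped
  - book 8 (The Long Road): author_id=1 -> matches Baker
  - book 9 (The Glass Key): author_id=4 -> matches Walker
So 2 of 9 rows are dropped.

SQL:
SELECT a.title, b.name AS author
FROM books a
INNER JOIN authors b ON a.author_id = b.id

Result:
title          | author
---------------+-------
Midnight Sun   | Allen 
River Crossing | Walker
The Blue Door  | Allen 
Stone Bridges  | Scott 
The Iron Gate  | Scott 
The Long Road  | Baker 
The Glass Key  | Walker


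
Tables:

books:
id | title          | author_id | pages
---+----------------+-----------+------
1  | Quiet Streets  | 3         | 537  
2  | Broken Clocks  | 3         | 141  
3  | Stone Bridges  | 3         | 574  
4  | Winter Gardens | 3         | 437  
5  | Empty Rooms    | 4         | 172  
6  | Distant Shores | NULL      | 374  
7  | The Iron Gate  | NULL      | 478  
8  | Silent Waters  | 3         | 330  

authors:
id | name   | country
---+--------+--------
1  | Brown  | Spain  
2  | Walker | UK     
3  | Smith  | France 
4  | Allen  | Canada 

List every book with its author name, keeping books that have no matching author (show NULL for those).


LEFT JOIN keeps every row from books (the left table); where author_id has no match in authors, the author columns become NULL. Walk through each book:
  - book 1 (Quiet Streets): author_id=3 -> matches Smith
  - book 2 (Broken Clocks): author_id=3 -> matches Smith
  - book 3 (Stone Bridges): author_id=3 -> matches Smith
  - book 4 (Winter Gardens): author_id=3 -> matches Smith
  - book 5 (Empty Rooms): author_id=4 -> matches Allen
  - book 6 (Distant Shores): author_id=NULL, no match -> kept with NULL
  - book 7 (The Iron Gate): author_id=NULL, no match -> kept with NULL
  - book 8 (Silent Waters): author_id=3 -> matches Smith
All 8 rows appear; 2 have NULL author.

SQL:
SELECT a.title, b.name AS author
FROM books a
LEFT JOIN authors b ON a.author_id = b.id

Result:
title          | author
---------------+-------
Quiet Streets  | Smith 
Broken Clocks  | Smith 
Stone Bridges  | Smith 
Winter Gardens | Smith 
Empty Rooms    | Allen 
Distant Shores | NULL  
The Iron Gate  | NULL  
Silent Waters  | Smith 


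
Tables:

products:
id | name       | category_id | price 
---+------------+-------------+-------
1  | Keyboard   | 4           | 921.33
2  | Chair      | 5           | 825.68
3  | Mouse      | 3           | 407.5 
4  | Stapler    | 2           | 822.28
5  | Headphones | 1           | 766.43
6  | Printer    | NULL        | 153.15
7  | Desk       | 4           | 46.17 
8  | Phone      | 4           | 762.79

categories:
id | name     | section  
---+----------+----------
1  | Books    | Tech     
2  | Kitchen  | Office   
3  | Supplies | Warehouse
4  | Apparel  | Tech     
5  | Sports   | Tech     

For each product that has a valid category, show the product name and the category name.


INNER JOIN keeps only products rows whose category_id matches an id in categories. Walk through each product:
  - product 1 (Keyboard): category_id=4 -> matches Apparel
  - product 2 (Chair): category_id=5 -> matches Sports
  - product 3 (Mouse): category_id=3 -> matches Supplies
  - product 4 (Stapler): category_id=2 -> matches Kitchen
  - product 5 (Headphones): category_id=1 -> matches Books
  - product 6 (Printer): category_id=NULL, no match -> dropped
  - product 7 (Desk): category_id=4 -> matches Apparel
  - product 8 (Phone): category_id=4 -> matches Apparel
So 1 of 8 rows is dropped.

SQL:
SELECT a.name, b.name AS category
FROM products a
INNER JOIN categories b ON a.category_id = b.id

Result:
name       | category
-----------+---------
Keyboard   | Apparel 
Chair      | Sports  
Mouse      | Supplies
Stapler    | Kitchen 
Headphones | Books   
Desk       | Apparel 
Phone      | Apparel 


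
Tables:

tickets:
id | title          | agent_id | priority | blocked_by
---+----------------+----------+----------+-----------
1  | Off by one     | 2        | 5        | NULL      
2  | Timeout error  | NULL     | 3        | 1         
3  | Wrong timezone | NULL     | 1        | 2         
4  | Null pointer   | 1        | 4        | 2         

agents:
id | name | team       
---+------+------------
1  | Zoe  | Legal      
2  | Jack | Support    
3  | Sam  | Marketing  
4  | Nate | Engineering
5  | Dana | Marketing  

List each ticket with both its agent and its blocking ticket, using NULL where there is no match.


Two LEFT JOINs from the same base table tickets: one to agents via agent_id, one to tickets itself via blocked_by. Both are LEFT so every ticket is preserved.
Match against agents:
  - ticket 1 (Off by one): agent_id=2 -> matches Jack
  - ticket 2 (Timeout error): agent_id=NULL, no match -> kept with NULL
  - ticket 3 (Wrong timezone): agent_id=NULL, no match -> kept with NULL
  - ticket 4 (Null pointer): agent_id=1 -> matches Zoe
Match against tickets (self):
  - ticket 1 (Off by one): blocked_by=NULL -> NULL
  - ticket 2 (Timeout error): blocked_by=1 -> Off by one
  - ticket 3 (Wrong timezone): blocked_by=2 -> Timeout error
  - ticket 4 (Null pointer): blocked_by=2 -> Timeout error

SQL:
SELECT a.title, b.name AS agent, c.title AS blocked_by
FROM tickets a
LEFT JOIN agents b ON a.agent_id = b.id
LEFT JOIN tickets c ON a.blocked_by = c.id

Result:
title          | agent | blocked_by   
---------------+-------+--------------
Off by one     | Jack  | NULL         
Timeout error  | NULL  | Off by one   
Wrong timezone | NULL  | Timeout error
Null pointer   | Zoe   | Timeout error


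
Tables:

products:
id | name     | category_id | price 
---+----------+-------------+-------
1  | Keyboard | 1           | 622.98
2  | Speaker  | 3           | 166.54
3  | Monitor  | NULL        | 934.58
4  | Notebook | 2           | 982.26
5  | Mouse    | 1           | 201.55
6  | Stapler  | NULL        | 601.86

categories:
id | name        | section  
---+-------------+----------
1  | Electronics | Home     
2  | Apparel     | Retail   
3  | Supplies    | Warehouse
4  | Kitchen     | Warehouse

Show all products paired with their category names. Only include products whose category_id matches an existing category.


INNER JOIN keeps only products rows whose category_id matches an id in categories. Walk through each product:
  - product 1 (Keyboard): category_id=1 -> matches Electronics
  - product 2 (Speaker): category_id=3 -> matches Supplies
  - product 3 (Monitor): category_id=NULL, no match -> dropped
  - product 4 (Notebook): category_id=2 -> matches Apparel
  - product 5 (Mouse): category_id=1 -> matches Electronics
  - product 6 (Stapler): category_id=NULL, no match -> dropped
So 2 of 6 rows are dropped.

SQL:
SELECT a.name, b.name AS category
FROM products a
INNER JOIN categories b ON a.category_id = b.id

Result:
name     | category   
---------+------------
Keyboard | Electronics
Speaker  | Supplies   
Notebook | Apparel    
Mouse    | Electronics


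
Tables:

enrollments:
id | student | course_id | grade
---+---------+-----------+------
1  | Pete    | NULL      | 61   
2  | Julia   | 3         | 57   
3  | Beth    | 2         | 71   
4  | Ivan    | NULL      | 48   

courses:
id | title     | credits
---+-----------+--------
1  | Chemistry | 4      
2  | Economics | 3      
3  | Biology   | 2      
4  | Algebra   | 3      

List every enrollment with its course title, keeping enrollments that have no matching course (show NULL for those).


LEFT JOIN keeps every row from enrollments (the left table); where course_id has no match in courses, the course columns become NULL. Walk through each enrollment:
  - enrollment 1 (Pete): course_id=NULL, no match -> kept with NULL
  - enrollment 2 (Julia): course_id=3 -> matches Biology
  - enrollment 3 (Beth): course_id=2 -> matches Economics
  - enrollment 4 (Ivan): course_id=NULL, no match -> kept with NULL
All 4 rows appear; 2 have NULL course.

SQL:
SELECT a.student, b.title AS course
FROM enrollments a
LEFT JOIN courses b ON a.course_id = b.id

Result:
student | course   
--------+----------
Pete    | NULL     
Julia   | Biology  
Beth    | Economics
Ivan    | NULL     


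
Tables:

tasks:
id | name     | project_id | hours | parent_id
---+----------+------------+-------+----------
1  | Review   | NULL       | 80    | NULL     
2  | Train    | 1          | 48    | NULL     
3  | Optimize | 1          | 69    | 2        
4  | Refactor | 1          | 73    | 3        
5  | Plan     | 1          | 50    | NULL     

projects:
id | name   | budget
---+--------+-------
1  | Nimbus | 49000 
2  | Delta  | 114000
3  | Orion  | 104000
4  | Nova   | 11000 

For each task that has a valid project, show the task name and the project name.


INNER JOIN keeps only tasks rows whose project_id matches an id in projects. Walk through each task:
  - task 1 (Review): project_id=NULL, no match -> dropped
  - task 2 (Train): project_id=1 -> matches Nimbus
  - task 3 (Optimize): project_id=1 -> matches Nimbus
  - task 4 (Refactor): project_id=1 -> matches Nimbus
  - task 5 (Plan): project_id=1 -> matches Nimbus
So 1 of 5 rows is dropped.

SQL:
SELECT a.name, b.name AS project
FROM tasks a
INNER JOIN projects b ON a.project_id = b.id

Result:
name     | project
---------+--------
Train    | Nimbus 
Optimize | Nimbus 
Refactor | Nimbus 
Plan     | Nimbus 


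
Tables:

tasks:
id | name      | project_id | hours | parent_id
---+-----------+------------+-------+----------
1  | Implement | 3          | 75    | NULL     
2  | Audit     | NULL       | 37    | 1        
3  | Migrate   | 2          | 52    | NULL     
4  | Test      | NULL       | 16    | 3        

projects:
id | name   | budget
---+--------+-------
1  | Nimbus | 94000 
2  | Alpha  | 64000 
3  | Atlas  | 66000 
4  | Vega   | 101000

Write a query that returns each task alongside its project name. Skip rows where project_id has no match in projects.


INNER JOIN keeps only tasks rows whose project_id matches an id in projects. Walk through each task:
  - task 1 (Implement): project_id=3 -> matches Atlas
  - task 2 (Audit): project_id=NULL, no match -> dropped
  - task 3 (Migrate): project_id=2 -> matches Alpha
  - task 4 (Test): project_id=NULL, no match -> dropped
So 2 of 4 rows are dropped.

SQL:
SELECT a.name, b.name AS project
FROM tasks a
INNER JOIN projects b ON a.project_id = b.id

Result:
name      | project
----------+--------
Implement | Atlas  
Migrate   | Alpha  


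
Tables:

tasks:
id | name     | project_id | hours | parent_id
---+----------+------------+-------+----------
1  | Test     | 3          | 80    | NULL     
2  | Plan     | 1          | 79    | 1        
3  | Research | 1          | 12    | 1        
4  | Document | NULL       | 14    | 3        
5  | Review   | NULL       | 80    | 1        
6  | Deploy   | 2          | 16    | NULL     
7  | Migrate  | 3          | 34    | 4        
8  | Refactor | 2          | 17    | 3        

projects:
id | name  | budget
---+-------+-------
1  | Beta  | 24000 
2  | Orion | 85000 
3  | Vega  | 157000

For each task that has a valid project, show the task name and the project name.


INNER JOIN keeps only tasks rows whose project_id matches an id in projects. Walk through each task:
  - task 1 (Test): project_id=3 -> matches Vega
  - task 2 (Plan): project_id=1 -> matches Beta
  - task 3 (Research): project_id=1 -> matches Beta
  - task 4 (Document): project_id=NULL, no match -> dropped
  - task 5 (Review): project_id=NULL, no match -> dropped
  - task 6 (Deploy): project_id=2 -> matches Orion
  - task 7 (Migrate): project_id=3 -> matches Vega
  - task 8 (Refactor): project_id=2 -> matches Orion
So 2 of 8 rows are dropped.

SQL:
SELECT a.name, b.name AS project
FROM tasks a
INNER JOIN projects b ON a.project_id = b.id

Result:
name     | project
---------+--------
Test     | Vega   
Plan     | Beta   
Research | Beta   
Deploy   | Orion  
Migrate  | Vega   
Refactor | Orion  
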